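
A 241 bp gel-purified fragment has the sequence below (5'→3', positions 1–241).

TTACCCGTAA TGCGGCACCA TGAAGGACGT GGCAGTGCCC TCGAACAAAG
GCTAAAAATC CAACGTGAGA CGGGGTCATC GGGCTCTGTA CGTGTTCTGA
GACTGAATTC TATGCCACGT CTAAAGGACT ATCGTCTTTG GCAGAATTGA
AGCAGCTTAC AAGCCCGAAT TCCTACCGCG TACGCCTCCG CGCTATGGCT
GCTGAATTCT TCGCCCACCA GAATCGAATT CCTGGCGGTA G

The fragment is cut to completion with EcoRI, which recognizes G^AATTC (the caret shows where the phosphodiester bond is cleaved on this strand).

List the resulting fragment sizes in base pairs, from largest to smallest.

EcoRI sites (GAATTC) start at positions 105, 167, 204, 226.
EcoRI cuts after the first base of each site, so after positions 105, 167, 204, 226.
Linear molecule, 4 cuts → 5 fragments:
  1–105 → 105 bp
  106–167 → 62 bp
  168–204 → 37 bp
  205–226 → 22 bp
  227–241 → 15 bp
Sorted largest to smallest: 105, 62, 37, 22, 15 bp.

105, 62, 37, 22, 15 bp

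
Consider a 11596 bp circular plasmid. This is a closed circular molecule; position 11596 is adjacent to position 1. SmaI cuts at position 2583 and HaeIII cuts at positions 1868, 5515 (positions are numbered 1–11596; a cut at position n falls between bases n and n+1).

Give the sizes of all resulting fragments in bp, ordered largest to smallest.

Combined cut positions (sorted): 1868, 2583, 5515.
Circular molecule, 3 cuts → 3 fragments:
  2583 − 1868 = 715 bp
  5515 − 2583 = 2932 bp
  wrap: 11596 − 5515 + 1868 = 7949 bp
Sorted largest to smallest: 7949, 2932, 715 bp.

7949, 2932, 715 bp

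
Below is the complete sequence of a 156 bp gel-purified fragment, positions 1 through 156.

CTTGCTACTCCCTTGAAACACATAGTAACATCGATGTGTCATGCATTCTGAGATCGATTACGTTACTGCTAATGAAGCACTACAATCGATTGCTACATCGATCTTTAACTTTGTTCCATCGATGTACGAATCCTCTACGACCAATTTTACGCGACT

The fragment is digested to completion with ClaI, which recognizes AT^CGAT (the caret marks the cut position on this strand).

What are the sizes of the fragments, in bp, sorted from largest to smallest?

ClaI sites (ATCGAT) start at positions 30, 53, 85, 97, 118.
ClaI cuts after base 2 of each site, so after positions 31, 54, 86, 98, 119.
Linear molecule, 5 cuts → 6 fragments:
  1–31 → 31 bp
  32–54 → 23 bp
  55–86 → 32 bp
  87–98 → 12 bp
  99–119 → 21 bp
  120–156 → 37 bp
Sorted largest to smallest: 37, 32, 31, 23, 21, 12 bp.

37, 32, 31, 23, 21, 12 bp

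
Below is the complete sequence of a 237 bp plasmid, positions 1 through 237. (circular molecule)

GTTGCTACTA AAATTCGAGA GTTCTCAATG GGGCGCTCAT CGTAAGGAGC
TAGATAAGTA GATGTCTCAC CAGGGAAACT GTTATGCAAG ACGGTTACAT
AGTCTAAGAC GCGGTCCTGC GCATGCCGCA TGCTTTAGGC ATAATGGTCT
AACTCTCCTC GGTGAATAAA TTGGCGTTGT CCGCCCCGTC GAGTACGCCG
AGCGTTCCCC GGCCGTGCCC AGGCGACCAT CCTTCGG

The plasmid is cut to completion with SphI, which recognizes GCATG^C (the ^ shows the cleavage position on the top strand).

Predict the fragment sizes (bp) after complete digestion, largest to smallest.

SphI sites (GCATGC) start at positions 121, 128.
SphI cuts after base 5 of each site (before the last base), so after positions 125, 132.
Circular molecule, 2 cuts → 2 fragments:
  126–132 → 7 bp
  133–237 then 1–125 → 105 + 125 = 230 bp
Sorted largest to smallest: 230, 7 bp.

230, 7 bp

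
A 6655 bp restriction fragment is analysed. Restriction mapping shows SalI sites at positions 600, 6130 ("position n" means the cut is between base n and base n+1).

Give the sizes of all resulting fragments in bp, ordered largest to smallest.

5530, 600, 525 bp

Linear molecule, 2 cuts → 3 fragments:
  600 − 0 = 600 bp
  6130 − 600 = 5530 bp
  6655 − 6130 = 525 bp
Sorted largest to smallest: 5530, 600, 525 bp.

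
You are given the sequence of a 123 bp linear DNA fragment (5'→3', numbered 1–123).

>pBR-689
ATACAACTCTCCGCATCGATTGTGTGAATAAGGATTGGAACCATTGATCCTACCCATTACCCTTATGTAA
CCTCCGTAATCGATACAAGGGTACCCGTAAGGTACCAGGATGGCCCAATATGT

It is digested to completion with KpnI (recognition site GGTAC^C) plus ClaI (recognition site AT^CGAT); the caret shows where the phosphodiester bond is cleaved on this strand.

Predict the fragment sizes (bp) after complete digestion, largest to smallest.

64, 18, 16, 14, 11 bp

KpnI sites (GGTACC) start at positions 90, 101.
KpnI cuts after base 5 of each site (before the last base), so after positions 94, 105.
ClaI sites (ATCGAT) start at positions 15, 79.
ClaI cuts after base 2 of each site, so after positions 16, 80.
Combined cut positions: 16, 80, 94, 105.
Linear molecule, 4 cuts → 5 fragments:
  1–16 → 16 bp
  17–80 → 64 bp
  81–94 → 14 bp
  95–105 → 11 bp
  106–123 → 18 bp
Sorted largest to smallest: 64, 18, 16, 14, 11 bp.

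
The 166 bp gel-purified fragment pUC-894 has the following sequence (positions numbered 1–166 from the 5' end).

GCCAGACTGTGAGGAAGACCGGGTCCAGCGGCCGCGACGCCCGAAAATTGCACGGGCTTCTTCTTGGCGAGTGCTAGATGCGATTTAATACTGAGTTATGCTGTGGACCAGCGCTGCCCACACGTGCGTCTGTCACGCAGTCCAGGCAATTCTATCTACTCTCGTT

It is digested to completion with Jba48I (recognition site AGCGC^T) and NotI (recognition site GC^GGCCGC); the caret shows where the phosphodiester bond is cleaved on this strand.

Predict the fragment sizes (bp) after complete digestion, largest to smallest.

The Jba48I site (AGCGCT) starts at position 110.
Jba48I cuts after base 5 of each site (before the last base), so after position 114.
The NotI site (GCGGCCGC) starts at position 28.
NotI cuts after base 2 of each site, so after position 29.
Combined cut positions: 29, 114.
Linear molecule, 2 cuts → 3 fragments:
  1–29 → 29 bp
  30–114 → 85 bp
  115–166 → 52 bp
Sorted largest to smallest: 85, 52, 29 bp.

85, 52, 29 bp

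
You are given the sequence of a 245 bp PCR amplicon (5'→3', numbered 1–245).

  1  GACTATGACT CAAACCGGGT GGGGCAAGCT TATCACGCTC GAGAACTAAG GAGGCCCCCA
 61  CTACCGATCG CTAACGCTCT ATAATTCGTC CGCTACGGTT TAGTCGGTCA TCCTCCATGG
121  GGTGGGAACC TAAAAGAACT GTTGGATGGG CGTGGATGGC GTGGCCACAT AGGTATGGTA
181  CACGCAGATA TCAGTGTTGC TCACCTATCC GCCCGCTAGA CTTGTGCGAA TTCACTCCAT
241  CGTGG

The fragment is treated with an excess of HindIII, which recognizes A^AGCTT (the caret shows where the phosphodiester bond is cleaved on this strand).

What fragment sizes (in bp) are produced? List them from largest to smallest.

The HindIII site (AAGCTT) starts at position 26.
HindIII cuts after the first base of each site, so after position 26.
Linear molecule, 1 cut → 2 fragments:
  1–26 → 26 bp
  27–245 → 219 bp
Sorted largest to smallest: 219, 26 bp.

219, 26 bp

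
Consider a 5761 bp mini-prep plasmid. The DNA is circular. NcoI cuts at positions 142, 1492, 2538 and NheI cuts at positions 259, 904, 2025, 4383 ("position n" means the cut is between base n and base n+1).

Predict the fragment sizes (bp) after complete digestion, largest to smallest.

Combined cut positions (sorted): 142, 259, 904, 1492, 2025, 2538, 4383.
Circular molecule, 7 cuts → 7 fragments:
  259 − 142 = 117 bp
  904 − 259 = 645 bp
  1492 − 904 = 588 bp
  2025 − 1492 = 533 bp
  2538 − 2025 = 513 bp
  4383 − 2538 = 1845 bp
  wrap: 5761 − 4383 + 142 = 1520 bp
Sorted largest to smallest: 1845, 1520, 645, 588, 533, 513, 117 bp.

1845, 1520, 645, 588, 533, 513, 117 bp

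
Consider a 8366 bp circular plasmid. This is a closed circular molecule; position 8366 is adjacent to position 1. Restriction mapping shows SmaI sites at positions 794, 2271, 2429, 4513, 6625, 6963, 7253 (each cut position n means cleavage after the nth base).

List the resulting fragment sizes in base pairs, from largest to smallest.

2112, 2084, 1907, 1477, 338, 290, 158 bp

Circular molecule, 7 cuts → 7 fragments:
  2271 − 794 = 1477 bp
  2429 − 2271 = 158 bp
  4513 − 2429 = 2084 bp
  6625 − 4513 = 2112 bp
  6963 − 6625 = 338 bp
  7253 − 6963 = 290 bp
  wrap: 8366 − 7253 + 794 = 1907 bp
Sorted largest to smallest: 2112, 2084, 1907, 1477, 338, 290, 158 bp.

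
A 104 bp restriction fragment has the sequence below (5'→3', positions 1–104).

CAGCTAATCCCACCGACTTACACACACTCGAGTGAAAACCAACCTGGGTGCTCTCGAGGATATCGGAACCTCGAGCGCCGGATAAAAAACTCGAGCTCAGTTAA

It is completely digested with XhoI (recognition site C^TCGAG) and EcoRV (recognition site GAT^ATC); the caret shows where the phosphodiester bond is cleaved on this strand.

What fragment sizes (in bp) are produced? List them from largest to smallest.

XhoI sites (CTCGAG) start at positions 27, 53, 70, 90.
XhoI cuts after the first base of each site, so after positions 27, 53, 70, 90.
The EcoRV site (GATATC) starts at position 59.
EcoRV cuts after base 3 of each site, so after position 61.
Combined cut positions: 27, 53, 61, 70, 90.
Linear molecule, 5 cuts → 6 fragments:
  1–27 → 27 bp
  28–53 → 26 bp
  54–61 → 8 bp
  62–70 → 9 bp
  71–90 → 20 bp
  91–104 → 14 bp
Sorted largest to smallest: 27, 26, 20, 14, 9, 8 bp.

27, 26, 20, 14, 9, 8 bp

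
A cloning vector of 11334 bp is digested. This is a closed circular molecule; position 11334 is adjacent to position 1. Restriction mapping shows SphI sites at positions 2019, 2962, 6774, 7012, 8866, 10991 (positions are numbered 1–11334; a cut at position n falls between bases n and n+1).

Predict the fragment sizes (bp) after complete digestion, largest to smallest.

Circular molecule, 6 cuts → 6 fragments:
  2962 − 2019 = 943 bp
  6774 − 2962 = 3812 bp
  7012 − 6774 = 238 bp
  8866 − 7012 = 1854 bp
  10991 − 8866 = 2125 bp
  wrap: 11334 − 10991 + 2019 = 2362 bp
Sorted largest to smallest: 3812, 2362, 2125, 1854, 943, 238 bp.

3812, 2362, 2125, 1854, 943, 238 bp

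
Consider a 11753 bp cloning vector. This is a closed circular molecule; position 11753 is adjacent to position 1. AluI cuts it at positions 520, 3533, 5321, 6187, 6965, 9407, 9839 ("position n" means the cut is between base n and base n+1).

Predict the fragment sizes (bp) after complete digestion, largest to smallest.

Circular molecule, 7 cuts → 7 fragments:
  3533 − 520 = 3013 bp
  5321 − 3533 = 1788 bp
  6187 − 5321 = 866 bp
  6965 − 6187 = 778 bp
  9407 − 6965 = 2442 bp
  9839 − 9407 = 432 bp
  wrap: 11753 − 9839 + 520 = 2434 bp
Sorted largest to smallest: 3013, 2442, 2434, 1788, 866, 778, 432 bp.

3013, 2442, 2434, 1788, 866, 778, 432 bp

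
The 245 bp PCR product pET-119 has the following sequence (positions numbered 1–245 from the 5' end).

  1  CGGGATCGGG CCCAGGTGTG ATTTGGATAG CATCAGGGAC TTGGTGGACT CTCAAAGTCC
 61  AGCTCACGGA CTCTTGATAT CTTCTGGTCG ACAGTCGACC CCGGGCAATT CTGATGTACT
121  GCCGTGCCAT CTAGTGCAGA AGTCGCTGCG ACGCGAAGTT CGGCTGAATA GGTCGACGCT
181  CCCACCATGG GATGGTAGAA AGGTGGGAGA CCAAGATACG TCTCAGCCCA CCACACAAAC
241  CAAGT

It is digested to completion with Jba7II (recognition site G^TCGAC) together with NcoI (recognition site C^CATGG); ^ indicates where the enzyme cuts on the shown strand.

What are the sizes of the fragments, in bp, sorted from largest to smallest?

Jba7II sites (GTCGAC) start at positions 87, 94, 172.
Jba7II cuts after the first base of each site, so after positions 87, 94, 172.
The NcoI site (CCATGG) starts at position 185.
NcoI cuts after the first base of each site, so after position 185.
Combined cut positions: 87, 94, 172, 185.
Linear molecule, 4 cuts → 5 fragments:
  1–87 → 87 bp
  88–94 → 7 bp
  95–172 → 78 bp
  173–185 → 13 bp
  186–245 → 60 bp
Sorted largest to smallest: 87, 78, 60, 13, 7 bp.

87, 78, 60, 13, 7 bp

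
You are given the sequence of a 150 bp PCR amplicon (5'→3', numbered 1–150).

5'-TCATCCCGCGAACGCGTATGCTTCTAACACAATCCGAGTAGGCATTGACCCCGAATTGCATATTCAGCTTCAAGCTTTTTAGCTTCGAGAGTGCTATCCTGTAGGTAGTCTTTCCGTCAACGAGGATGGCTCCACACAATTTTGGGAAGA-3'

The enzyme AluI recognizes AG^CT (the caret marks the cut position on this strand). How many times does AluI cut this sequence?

3

AGCT occurs starting at positions 66, 73, 81.
AluI cuts at 3 sites.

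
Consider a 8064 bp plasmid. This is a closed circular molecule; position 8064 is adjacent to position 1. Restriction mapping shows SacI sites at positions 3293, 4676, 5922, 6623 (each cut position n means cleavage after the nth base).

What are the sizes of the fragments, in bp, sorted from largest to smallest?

Circular molecule, 4 cuts → 4 fragments:
  4676 − 3293 = 1383 bp
  5922 − 4676 = 1246 bp
  6623 − 5922 = 701 bp
  wrap: 8064 − 6623 + 3293 = 4734 bp
Sorted largest to smallest: 4734, 1383, 1246, 701 bp.

4734, 1383, 1246, 701 bp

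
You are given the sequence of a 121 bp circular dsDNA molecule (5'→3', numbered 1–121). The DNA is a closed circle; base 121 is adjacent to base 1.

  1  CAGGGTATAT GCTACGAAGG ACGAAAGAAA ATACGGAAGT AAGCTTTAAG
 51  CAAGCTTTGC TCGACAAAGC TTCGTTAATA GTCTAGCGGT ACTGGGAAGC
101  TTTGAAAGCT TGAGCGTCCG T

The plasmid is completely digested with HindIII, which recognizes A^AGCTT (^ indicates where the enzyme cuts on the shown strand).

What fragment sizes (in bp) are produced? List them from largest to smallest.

56, 30, 15, 11, 9 bp

HindIII sites (AAGCTT) start at positions 41, 52, 67, 97, 106.
HindIII cuts after the first base of each site, so after positions 41, 52, 67, 97, 106.
Circular molecule, 5 cuts → 5 fragments:
  42–52 → 11 bp
  53–67 → 15 bp
  68–97 → 30 bp
  98–106 → 9 bp
  107–121 then 1–41 → 15 + 41 = 56 bp
Sorted largest to smallest: 56, 30, 15, 11, 9 bp.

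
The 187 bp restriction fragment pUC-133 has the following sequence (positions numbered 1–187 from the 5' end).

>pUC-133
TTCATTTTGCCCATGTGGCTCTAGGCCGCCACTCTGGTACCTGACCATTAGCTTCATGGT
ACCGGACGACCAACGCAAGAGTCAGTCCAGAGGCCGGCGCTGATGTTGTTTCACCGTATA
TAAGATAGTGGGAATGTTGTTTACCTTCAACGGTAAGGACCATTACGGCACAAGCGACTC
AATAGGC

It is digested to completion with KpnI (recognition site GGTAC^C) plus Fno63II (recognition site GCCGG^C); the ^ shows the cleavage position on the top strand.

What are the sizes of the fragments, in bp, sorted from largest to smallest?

90, 40, 35, 22 bp

KpnI sites (GGTACC) start at positions 36, 58.
KpnI cuts after base 5 of each site (before the last base), so after positions 40, 62.
The Fno63II site (GCCGGC) starts at position 93.
Fno63II cuts after base 5 of each site (before the last base), so after position 97.
Combined cut positions: 40, 62, 97.
Linear molecule, 3 cuts → 4 fragments:
  1–40 → 40 bp
  41–62 → 22 bp
  63–97 → 35 bp
  98–187 → 90 bp
Sorted largest to smallest: 90, 40, 35, 22 bp.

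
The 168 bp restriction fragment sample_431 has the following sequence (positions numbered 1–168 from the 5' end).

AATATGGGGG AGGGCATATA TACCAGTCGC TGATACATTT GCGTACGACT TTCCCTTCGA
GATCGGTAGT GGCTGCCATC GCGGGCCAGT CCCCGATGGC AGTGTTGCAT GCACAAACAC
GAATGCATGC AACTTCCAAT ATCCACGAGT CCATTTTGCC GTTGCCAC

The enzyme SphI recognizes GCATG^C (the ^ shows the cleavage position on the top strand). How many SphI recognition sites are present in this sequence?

GCATGC occurs starting at positions 107, 125.
SphI cuts at 2 sites.

2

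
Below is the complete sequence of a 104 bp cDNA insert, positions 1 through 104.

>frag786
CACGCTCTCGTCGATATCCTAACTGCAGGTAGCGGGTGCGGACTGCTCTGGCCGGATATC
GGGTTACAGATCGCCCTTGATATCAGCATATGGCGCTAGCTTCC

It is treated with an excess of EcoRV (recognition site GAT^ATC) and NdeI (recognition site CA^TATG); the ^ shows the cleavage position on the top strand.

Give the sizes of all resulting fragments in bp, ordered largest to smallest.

EcoRV sites (GATATC) start at positions 13, 55, 79.
EcoRV cuts after base 3 of each site, so after positions 15, 57, 81.
The NdeI site (CATATG) starts at position 87.
NdeI cuts after base 2 of each site, so after position 88.
Combined cut positions: 15, 57, 81, 88.
Linear molecule, 4 cuts → 5 fragments:
  1–15 → 15 bp
  16–57 → 42 bp
  58–81 → 24 bp
  82–88 → 7 bp
  89–104 → 16 bp
Sorted largest to smallest: 42, 24, 16, 15, 7 bp.

42, 24, 16, 15, 7 bp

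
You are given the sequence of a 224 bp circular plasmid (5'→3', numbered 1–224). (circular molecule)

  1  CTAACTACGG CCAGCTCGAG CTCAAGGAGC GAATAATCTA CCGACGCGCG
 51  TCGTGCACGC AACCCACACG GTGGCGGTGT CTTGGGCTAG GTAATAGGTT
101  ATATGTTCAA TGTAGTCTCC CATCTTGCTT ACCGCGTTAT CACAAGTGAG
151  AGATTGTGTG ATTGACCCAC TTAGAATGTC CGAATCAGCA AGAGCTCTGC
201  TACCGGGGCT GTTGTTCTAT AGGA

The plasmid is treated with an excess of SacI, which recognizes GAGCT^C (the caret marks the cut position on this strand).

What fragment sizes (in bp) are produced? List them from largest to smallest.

174, 50 bp

SacI sites (GAGCTC) start at positions 18, 192.
SacI cuts after base 5 of each site (before the last base), so after positions 22, 196.
Circular molecule, 2 cuts → 2 fragments:
  23–196 → 174 bp
  197–224 then 1–22 → 28 + 22 = 50 bp
Sorted largest to smallest: 174, 50 bp.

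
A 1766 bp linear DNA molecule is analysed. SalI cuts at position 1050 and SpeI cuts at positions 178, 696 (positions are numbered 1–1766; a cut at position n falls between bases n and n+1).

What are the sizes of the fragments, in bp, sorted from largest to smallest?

Combined cut positions (sorted): 178, 696, 1050.
Linear molecule, 3 cuts → 4 fragments:
  178 − 0 = 178 bp
  696 − 178 = 518 bp
  1050 − 696 = 354 bp
  1766 − 1050 = 716 bp
Sorted largest to smallest: 716, 518, 354, 178 bp.

716, 518, 354, 178 bp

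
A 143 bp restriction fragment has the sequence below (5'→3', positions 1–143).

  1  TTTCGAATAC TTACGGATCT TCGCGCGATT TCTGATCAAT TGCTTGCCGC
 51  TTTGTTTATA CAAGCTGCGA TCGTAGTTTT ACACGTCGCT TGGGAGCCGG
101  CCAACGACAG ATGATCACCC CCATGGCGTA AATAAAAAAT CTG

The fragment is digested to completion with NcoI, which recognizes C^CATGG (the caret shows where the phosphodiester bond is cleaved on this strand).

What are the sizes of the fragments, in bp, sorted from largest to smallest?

The NcoI site (CCATGG) starts at position 121.
NcoI cuts after the first base of each site, so after position 121.
Linear molecule, 1 cut → 2 fragments:
  1–121 → 121 bp
  122–143 → 22 bp
Sorted largest to smallest: 121, 22 bp.

121, 22 bp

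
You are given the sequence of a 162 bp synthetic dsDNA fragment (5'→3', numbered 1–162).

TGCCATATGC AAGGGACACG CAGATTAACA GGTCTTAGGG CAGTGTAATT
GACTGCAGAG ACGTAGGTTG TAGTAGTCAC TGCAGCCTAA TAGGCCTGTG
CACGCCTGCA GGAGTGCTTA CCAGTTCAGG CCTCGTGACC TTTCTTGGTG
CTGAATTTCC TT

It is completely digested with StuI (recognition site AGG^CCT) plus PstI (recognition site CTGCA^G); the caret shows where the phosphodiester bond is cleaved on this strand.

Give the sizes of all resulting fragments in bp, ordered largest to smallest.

StuI sites (AGGCCT) start at positions 92, 128.
StuI cuts after base 3 of each site, so after positions 94, 130.
PstI sites (CTGCAG) start at positions 53, 80, 106.
PstI cuts after base 5 of each site (before the last base), so after positions 57, 84, 110.
Combined cut positions: 57, 84, 94, 110, 130.
Linear molecule, 5 cuts → 6 fragments:
  1–57 → 57 bp
  58–84 → 27 bp
  85–94 → 10 bp
  95–110 → 16 bp
  111–130 → 20 bp
  131–162 → 32 bp
Sorted largest to smallest: 57, 32, 27, 20, 16, 10 bp.

57, 32, 27, 20, 16, 10 bp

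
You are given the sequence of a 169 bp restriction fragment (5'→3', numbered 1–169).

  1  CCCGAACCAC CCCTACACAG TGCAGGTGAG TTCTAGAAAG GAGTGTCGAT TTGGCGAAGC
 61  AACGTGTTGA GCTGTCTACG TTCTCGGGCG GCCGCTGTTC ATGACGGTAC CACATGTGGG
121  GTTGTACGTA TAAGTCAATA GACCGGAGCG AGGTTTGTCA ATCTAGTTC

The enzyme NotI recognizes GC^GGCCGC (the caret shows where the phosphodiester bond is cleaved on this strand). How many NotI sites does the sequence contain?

GCGGCCGC occurs starting at position 88.
NotI cuts at 1 site.

1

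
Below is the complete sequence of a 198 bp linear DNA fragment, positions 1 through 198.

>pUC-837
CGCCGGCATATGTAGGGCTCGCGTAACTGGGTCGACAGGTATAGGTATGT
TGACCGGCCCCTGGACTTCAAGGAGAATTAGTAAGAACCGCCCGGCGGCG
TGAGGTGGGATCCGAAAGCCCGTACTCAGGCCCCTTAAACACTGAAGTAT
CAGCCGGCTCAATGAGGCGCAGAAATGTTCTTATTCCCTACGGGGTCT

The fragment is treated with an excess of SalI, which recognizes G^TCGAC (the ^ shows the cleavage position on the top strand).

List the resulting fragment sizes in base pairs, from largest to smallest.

167, 31 bp

The SalI site (GTCGAC) starts at position 31.
SalI cuts after the first base of each site, so after position 31.
Linear molecule, 1 cut → 2 fragments:
  1–31 → 31 bp
  32–198 → 167 bp
Sorted largest to smallest: 167, 31 bp.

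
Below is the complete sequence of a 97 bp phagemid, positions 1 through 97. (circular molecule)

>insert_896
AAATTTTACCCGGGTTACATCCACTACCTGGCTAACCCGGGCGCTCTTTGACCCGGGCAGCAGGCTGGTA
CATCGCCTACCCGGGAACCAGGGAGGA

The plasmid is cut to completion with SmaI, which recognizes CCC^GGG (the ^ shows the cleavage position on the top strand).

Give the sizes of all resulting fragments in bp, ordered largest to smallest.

SmaI sites (CCCGGG) start at positions 9, 36, 52, 80.
SmaI cuts after base 3 of each site, so after positions 11, 38, 54, 82.
Circular molecule, 4 cuts → 4 fragments:
  12–38 → 27 bp
  39–54 → 16 bp
  55–82 → 28 bp
  83–97 then 1–11 → 15 + 11 = 26 bp
Sorted largest to smallest: 28, 27, 26, 16 bp.

28, 27, 26, 16 bp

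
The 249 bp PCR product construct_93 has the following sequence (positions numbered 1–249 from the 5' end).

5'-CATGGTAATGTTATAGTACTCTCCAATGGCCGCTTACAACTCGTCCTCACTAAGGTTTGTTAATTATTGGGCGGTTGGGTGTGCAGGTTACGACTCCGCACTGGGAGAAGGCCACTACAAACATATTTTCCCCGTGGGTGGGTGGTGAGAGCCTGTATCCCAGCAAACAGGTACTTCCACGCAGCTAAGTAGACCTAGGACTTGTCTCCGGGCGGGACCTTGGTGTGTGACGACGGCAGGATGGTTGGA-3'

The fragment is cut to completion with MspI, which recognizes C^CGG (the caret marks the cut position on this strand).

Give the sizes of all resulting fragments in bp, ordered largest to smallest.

208, 41 bp

The MspI site (CCGG) starts at position 208.
MspI cuts after the first base of each site, so after position 208.
Linear molecule, 1 cut → 2 fragments:
  1–208 → 208 bp
  209–249 → 41 bp
Sorted largest to smallest: 208, 41 bp.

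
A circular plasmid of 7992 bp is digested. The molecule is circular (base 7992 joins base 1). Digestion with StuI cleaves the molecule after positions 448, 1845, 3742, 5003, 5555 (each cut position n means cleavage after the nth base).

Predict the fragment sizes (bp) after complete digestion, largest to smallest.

2885, 1897, 1397, 1261, 552 bp

Circular molecule, 5 cuts → 5 fragments:
  1845 − 448 = 1397 bp
  3742 − 1845 = 1897 bp
  5003 − 3742 = 1261 bp
  5555 − 5003 = 552 bp
  wrap: 7992 − 5555 + 448 = 2885 bp
Sorted largest to smallest: 2885, 1897, 1397, 1261, 552 bp.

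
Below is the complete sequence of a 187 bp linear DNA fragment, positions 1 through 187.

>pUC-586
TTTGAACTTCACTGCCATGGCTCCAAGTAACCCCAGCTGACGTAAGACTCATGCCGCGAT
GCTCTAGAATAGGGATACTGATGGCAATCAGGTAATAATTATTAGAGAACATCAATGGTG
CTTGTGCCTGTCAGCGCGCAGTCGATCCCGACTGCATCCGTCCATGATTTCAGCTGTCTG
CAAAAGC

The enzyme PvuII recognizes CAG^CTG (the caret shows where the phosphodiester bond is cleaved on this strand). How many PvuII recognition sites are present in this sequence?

2

CAGCTG occurs starting at positions 34, 171.
PvuII cuts at 2 sites.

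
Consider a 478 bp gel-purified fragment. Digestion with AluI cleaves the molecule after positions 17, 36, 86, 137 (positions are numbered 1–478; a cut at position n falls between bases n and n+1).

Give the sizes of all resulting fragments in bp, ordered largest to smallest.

341, 51, 50, 19, 17 bp

Linear molecule, 4 cuts → 5 fragments:
  17 − 0 = 17 bp
  36 − 17 = 19 bp
  86 − 36 = 50 bp
  137 − 86 = 51 bp
  478 − 137 = 341 bp
Sorted largest to smallest: 341, 51, 50, 19, 17 bp.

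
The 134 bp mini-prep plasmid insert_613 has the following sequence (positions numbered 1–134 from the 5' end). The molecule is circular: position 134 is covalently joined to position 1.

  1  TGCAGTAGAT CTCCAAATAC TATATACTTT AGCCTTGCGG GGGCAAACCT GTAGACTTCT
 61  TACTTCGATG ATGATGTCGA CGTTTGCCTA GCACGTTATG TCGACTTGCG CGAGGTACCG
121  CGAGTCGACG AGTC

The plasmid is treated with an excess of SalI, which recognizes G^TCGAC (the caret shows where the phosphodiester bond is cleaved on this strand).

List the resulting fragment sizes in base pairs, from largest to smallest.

SalI sites (GTCGAC) start at positions 76, 100, 124.
SalI cuts after the first base of each site, so after positions 76, 100, 124.
Circular molecule, 3 cuts → 3 fragments:
  77–100 → 24 bp
  101–124 → 24 bp
  125–134 then 1–76 → 10 + 76 = 86 bp
Sorted largest to smallest: 86, 24, 24 bp.

86, 24, 24 bp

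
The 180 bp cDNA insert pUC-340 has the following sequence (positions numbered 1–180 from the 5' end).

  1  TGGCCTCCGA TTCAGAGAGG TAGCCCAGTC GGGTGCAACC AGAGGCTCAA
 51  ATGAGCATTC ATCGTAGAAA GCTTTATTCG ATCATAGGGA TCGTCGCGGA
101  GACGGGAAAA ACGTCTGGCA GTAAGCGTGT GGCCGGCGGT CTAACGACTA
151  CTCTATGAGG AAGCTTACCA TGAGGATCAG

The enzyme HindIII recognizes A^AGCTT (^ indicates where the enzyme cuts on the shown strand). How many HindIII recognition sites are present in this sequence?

AAGCTT occurs starting at positions 69, 161.
HindIII cuts at 2 sites.

2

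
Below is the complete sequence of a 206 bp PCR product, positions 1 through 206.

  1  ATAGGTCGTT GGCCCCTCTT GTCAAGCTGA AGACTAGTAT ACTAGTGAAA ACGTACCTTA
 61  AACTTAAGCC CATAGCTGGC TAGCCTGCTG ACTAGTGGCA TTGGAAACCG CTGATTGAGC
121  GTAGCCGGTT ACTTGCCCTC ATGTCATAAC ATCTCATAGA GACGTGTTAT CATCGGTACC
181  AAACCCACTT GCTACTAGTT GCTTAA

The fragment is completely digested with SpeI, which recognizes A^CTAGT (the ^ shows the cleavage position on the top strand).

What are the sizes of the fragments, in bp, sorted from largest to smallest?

103, 50, 33, 12, 8 bp

SpeI sites (ACTAGT) start at positions 33, 41, 91, 194.
SpeI cuts after the first base of each site, so after positions 33, 41, 91, 194.
Linear molecule, 4 cuts → 5 fragments:
  1–33 → 33 bp
  34–41 → 8 bp
  42–91 → 50 bp
  92–194 → 103 bp
  195–206 → 12 bp
Sorted largest to smallest: 103, 50, 33, 12, 8 bp.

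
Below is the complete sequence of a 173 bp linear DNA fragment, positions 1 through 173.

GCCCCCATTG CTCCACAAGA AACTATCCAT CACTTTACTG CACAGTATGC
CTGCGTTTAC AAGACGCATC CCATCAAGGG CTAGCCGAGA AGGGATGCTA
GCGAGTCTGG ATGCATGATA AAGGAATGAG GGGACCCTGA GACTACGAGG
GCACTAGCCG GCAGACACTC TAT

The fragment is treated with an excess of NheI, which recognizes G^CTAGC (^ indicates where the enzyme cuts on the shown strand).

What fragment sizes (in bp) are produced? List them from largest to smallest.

NheI sites (GCTAGC) start at positions 80, 97.
NheI cuts after the first base of each site, so after positions 80, 97.
Linear molecule, 2 cuts → 3 fragments:
  1–80 → 80 bp
  81–97 → 17 bp
  98–173 → 76 bp
Sorted largest to smallest: 80, 76, 17 bp.

80, 76, 17 bp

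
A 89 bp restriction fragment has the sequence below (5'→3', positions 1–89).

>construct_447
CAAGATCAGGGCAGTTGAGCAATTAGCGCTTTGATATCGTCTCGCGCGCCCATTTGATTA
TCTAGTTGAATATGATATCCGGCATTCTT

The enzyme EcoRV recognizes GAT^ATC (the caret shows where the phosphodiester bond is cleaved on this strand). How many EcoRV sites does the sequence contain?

GATATC occurs starting at positions 33, 74.
EcoRV cuts at 2 sites.

2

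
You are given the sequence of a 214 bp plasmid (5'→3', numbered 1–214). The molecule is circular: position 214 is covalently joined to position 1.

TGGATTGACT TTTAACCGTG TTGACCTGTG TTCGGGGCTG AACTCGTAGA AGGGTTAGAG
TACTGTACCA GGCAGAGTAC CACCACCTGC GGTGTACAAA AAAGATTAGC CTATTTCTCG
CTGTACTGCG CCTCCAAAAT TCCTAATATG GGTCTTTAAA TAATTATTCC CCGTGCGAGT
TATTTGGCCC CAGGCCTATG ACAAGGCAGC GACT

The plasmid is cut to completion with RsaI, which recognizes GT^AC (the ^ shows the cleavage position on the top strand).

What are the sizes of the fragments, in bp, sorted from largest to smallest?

151, 29, 17, 12, 5 bp

RsaI sites (GTAC) start at positions 60, 65, 77, 94, 123.
RsaI cuts after base 2 of each site, so after positions 61, 66, 78, 95, 124.
Circular molecule, 5 cuts → 5 fragments:
  62–66 → 5 bp
  67–78 → 12 bp
  79–95 → 17 bp
  96–124 → 29 bp
  125–214 then 1–61 → 90 + 61 = 151 bp
Sorted largest to smallest: 151, 29, 17, 12, 5 bp.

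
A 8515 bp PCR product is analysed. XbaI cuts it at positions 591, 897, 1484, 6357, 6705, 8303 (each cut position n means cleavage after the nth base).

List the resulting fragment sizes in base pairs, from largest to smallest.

4873, 1598, 591, 587, 348, 306, 212 bp

Linear molecule, 6 cuts → 7 fragments:
  591 − 0 = 591 bp
  897 − 591 = 306 bp
  1484 − 897 = 587 bp
  6357 − 1484 = 4873 bp
  6705 − 6357 = 348 bp
  8303 − 6705 = 1598 bp
  8515 − 8303 = 212 bp
Sorted largest to smallest: 4873, 1598, 591, 587, 348, 306, 212 bp.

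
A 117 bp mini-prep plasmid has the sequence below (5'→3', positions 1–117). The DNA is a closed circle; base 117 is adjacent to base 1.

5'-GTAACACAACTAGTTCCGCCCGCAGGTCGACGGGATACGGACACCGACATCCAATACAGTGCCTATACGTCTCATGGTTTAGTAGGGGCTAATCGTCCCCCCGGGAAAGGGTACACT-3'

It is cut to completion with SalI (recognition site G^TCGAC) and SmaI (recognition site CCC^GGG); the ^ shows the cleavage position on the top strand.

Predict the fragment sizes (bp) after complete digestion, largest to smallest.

76, 41 bp

The SalI site (GTCGAC) starts at position 26.
SalI cuts after the first base of each site, so after position 26.
The SmaI site (CCCGGG) starts at position 100.
SmaI cuts after base 3 of each site, so after position 102.
Combined cut positions: 26, 102.
Circular molecule, 2 cuts → 2 fragments:
  27–102 → 76 bp
  103–117 then 1–26 → 15 + 26 = 41 bp
Sorted largest to smallest: 76, 41 bp.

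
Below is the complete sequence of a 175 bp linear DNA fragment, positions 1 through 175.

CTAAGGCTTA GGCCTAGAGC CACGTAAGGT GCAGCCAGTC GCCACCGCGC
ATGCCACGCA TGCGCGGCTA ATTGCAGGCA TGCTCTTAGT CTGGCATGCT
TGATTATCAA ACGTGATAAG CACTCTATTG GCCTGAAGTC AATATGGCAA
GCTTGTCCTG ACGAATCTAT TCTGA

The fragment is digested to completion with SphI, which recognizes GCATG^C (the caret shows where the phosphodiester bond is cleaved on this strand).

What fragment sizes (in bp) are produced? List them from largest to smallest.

77, 53, 20, 16, 9 bp

SphI sites (GCATGC) start at positions 49, 58, 78, 94.
SphI cuts after base 5 of each site (before the last base), so after positions 53, 62, 82, 98.
Linear molecule, 4 cuts → 5 fragments:
  1–53 → 53 bp
  54–62 → 9 bp
  63–82 → 20 bp
  83–98 → 16 bp
  99–175 → 77 bp
Sorted largest to smallest: 77, 53, 20, 16, 9 bp.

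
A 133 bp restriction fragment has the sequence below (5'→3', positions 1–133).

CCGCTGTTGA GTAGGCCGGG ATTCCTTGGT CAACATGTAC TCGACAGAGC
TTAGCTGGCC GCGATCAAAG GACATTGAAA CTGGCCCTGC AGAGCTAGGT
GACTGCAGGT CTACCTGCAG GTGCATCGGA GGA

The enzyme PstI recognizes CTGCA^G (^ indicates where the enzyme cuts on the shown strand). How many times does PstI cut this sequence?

3

CTGCAG occurs starting at positions 87, 103, 115.
PstI cuts at 3 sites.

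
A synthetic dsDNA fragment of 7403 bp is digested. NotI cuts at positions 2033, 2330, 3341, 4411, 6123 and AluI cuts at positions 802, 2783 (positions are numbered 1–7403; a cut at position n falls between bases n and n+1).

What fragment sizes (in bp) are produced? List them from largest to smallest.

1712, 1280, 1231, 1070, 802, 558, 453, 297 bp

Combined cut positions (sorted): 802, 2033, 2330, 2783, 3341, 4411, 6123.
Linear molecule, 7 cuts → 8 fragments:
  802 − 0 = 802 bp
  2033 − 802 = 1231 bp
  2330 − 2033 = 297 bp
  2783 − 2330 = 453 bp
  3341 − 2783 = 558 bp
  4411 − 3341 = 1070 bp
  6123 − 4411 = 1712 bp
  7403 − 6123 = 1280 bp
Sorted largest to smallest: 1712, 1280, 1231, 1070, 802, 558, 453, 297 bp.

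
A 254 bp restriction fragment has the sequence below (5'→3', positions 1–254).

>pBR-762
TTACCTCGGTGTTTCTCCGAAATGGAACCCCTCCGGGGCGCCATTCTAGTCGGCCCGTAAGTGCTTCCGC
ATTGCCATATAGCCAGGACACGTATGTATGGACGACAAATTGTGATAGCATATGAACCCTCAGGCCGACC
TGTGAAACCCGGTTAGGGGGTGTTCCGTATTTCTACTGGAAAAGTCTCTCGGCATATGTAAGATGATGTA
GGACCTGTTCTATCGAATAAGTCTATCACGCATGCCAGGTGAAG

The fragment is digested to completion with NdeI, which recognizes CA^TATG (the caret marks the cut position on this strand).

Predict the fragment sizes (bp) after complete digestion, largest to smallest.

NdeI sites (CATATG) start at positions 119, 193.
NdeI cuts after base 2 of each site, so after positions 120, 194.
Linear molecule, 2 cuts → 3 fragments:
  1–120 → 120 bp
  121–194 → 74 bp
  195–254 → 60 bp
Sorted largest to smallest: 120, 74, 60 bp.

120, 74, 60 bp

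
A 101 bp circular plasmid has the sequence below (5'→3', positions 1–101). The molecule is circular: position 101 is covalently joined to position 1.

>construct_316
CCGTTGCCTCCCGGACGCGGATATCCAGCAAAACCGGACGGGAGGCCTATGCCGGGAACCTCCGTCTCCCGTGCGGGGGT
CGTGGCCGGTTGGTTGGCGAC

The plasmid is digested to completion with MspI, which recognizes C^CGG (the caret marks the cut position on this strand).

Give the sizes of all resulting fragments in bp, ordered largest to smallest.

34, 26, 23, 18 bp

MspI sites (CCGG) start at positions 11, 34, 52, 86.
MspI cuts after the first base of each site, so after positions 11, 34, 52, 86.
Circular molecule, 4 cuts → 4 fragments:
  12–34 → 23 bp
  35–52 → 18 bp
  53–86 → 34 bp
  87–101 then 1–11 → 15 + 11 = 26 bp
Sorted largest to smallest: 34, 26, 23, 18 bp.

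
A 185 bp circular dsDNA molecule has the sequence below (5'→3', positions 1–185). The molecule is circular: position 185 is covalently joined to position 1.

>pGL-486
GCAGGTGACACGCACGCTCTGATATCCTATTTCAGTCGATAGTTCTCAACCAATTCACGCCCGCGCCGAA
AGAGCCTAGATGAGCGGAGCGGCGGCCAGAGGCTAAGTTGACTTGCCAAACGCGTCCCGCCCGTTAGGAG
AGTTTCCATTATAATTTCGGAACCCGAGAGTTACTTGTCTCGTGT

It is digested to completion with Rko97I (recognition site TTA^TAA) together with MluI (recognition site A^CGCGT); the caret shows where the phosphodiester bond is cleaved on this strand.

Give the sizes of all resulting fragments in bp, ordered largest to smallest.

154, 31 bp

The Rko97I site (TTATAA) starts at position 149.
Rko97I cuts after base 3 of each site, so after position 151.
The MluI site (ACGCGT) starts at position 120.
MluI cuts after the first base of each site, so after position 120.
Combined cut positions: 120, 151.
Circular molecule, 2 cuts → 2 fragments:
  121–151 → 31 bp
  152–185 then 1–120 → 34 + 120 = 154 bp
Sorted largest to smallest: 154, 31 bp.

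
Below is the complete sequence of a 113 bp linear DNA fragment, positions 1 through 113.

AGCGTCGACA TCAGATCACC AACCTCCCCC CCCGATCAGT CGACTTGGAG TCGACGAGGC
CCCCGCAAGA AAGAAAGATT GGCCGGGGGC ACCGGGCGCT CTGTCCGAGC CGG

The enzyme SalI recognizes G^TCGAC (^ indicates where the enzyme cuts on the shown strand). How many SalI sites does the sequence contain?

GTCGAC occurs starting at positions 4, 39, 50.
SalI cuts at 3 sites.

3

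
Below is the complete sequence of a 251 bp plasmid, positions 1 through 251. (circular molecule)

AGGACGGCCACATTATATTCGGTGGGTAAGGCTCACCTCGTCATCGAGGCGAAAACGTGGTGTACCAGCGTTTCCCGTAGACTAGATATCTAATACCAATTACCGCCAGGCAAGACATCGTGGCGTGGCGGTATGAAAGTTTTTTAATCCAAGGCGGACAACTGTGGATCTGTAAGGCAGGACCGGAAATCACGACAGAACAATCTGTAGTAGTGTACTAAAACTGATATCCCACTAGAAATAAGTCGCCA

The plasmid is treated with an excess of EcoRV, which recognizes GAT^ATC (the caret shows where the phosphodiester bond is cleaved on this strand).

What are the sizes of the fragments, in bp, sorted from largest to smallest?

141, 110 bp

EcoRV sites (GATATC) start at positions 85, 226.
EcoRV cuts after base 3 of each site, so after positions 87, 228.
Circular molecule, 2 cuts → 2 fragments:
  88–228 → 141 bp
  229–251 then 1–87 → 23 + 87 = 110 bp
Sorted largest to smallest: 141, 110 bp.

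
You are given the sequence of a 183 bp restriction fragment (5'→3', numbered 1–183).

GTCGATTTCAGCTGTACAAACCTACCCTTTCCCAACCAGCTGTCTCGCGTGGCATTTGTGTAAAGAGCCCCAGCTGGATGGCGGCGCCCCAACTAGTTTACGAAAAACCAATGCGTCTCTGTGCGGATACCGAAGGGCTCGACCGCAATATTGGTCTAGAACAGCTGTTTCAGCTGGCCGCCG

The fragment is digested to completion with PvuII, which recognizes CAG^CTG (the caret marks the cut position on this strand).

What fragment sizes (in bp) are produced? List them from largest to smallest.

91, 34, 28, 11, 10, 9 bp

PvuII sites (CAGCTG) start at positions 9, 37, 71, 162, 171.
PvuII cuts after base 3 of each site, so after positions 11, 39, 73, 164, 173.
Linear molecule, 5 cuts → 6 fragments:
  1–11 → 11 bp
  12–39 → 28 bp
  40–73 → 34 bp
  74–164 → 91 bp
  165–173 → 9 bp
  174–183 → 10 bp
Sorted largest to smallest: 91, 34, 28, 11, 10, 9 bp.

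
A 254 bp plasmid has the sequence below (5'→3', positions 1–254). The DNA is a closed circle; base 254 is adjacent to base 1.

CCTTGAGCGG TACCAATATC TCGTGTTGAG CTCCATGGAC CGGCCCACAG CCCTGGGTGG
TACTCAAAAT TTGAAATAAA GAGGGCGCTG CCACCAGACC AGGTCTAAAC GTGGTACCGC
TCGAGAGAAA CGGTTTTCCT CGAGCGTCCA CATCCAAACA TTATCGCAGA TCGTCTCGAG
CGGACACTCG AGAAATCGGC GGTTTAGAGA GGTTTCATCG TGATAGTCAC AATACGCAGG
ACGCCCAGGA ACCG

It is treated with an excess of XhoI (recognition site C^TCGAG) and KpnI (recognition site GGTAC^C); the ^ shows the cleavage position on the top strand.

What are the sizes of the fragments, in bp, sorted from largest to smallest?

XhoI sites (CTCGAG) start at positions 120, 139, 175, 187.
XhoI cuts after the first base of each site, so after positions 120, 139, 175, 187.
KpnI sites (GGTACC) start at positions 9, 113.
KpnI cuts after base 5 of each site (before the last base), so after positions 13, 117.
Combined cut positions: 13, 117, 120, 139, 175, 187.
Circular molecule, 6 cuts → 6 fragments:
  14–117 → 104 bp
  118–120 → 3 bp
  121–139 → 19 bp
  140–175 → 36 bp
  176–187 → 12 bp
  188–254 then 1–13 → 67 + 13 = 80 bp
Sorted largest to smallest: 104, 80, 36, 19, 12, 3 bp.

104, 80, 36, 19, 12, 3 bp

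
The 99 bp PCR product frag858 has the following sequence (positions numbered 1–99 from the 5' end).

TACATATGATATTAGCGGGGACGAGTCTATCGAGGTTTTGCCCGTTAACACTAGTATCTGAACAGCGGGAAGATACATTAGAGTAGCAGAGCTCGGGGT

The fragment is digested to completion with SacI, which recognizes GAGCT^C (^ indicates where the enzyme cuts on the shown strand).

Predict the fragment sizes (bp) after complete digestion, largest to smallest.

93, 6 bp

The SacI site (GAGCTC) starts at position 89.
SacI cuts after base 5 of each site (before the last base), so after position 93.
Linear molecule, 1 cut → 2 fragments:
  1–93 → 93 bp
  94–99 → 6 bp
Sorted largest to smallest: 93, 6 bp.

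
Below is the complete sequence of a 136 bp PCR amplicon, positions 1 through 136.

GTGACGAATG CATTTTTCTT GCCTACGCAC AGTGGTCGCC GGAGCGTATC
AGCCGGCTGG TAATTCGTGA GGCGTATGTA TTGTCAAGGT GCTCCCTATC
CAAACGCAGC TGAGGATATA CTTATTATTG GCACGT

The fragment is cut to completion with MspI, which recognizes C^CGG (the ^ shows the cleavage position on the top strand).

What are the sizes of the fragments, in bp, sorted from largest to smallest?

MspI sites (CCGG) start at positions 39, 53.
MspI cuts after the first base of each site, so after positions 39, 53.
Linear molecule, 2 cuts → 3 fragments:
  1–39 → 39 bp
  40–53 → 14 bp
  54–136 → 83 bp
Sorted largest to smallest: 83, 39, 14 bp.

83, 39, 14 bp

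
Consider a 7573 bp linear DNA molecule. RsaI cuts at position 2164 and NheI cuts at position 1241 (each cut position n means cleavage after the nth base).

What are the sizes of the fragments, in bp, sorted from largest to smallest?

5409, 1241, 923 bp

Combined cut positions (sorted): 1241, 2164.
Linear molecule, 2 cuts → 3 fragments:
  1241 − 0 = 1241 bp
  2164 − 1241 = 923 bp
  7573 − 2164 = 5409 bp
Sorted largest to smallest: 5409, 1241, 923 bp.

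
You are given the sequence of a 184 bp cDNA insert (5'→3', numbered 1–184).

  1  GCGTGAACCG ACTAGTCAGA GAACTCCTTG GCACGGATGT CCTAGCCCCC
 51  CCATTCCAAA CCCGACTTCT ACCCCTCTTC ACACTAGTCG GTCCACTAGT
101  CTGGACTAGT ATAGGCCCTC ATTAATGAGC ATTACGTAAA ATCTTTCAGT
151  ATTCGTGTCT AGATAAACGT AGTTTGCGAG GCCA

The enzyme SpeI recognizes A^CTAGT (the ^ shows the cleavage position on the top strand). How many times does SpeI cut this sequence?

ACTAGT occurs starting at positions 11, 83, 95, 105.
SpeI cuts at 4 sites.

4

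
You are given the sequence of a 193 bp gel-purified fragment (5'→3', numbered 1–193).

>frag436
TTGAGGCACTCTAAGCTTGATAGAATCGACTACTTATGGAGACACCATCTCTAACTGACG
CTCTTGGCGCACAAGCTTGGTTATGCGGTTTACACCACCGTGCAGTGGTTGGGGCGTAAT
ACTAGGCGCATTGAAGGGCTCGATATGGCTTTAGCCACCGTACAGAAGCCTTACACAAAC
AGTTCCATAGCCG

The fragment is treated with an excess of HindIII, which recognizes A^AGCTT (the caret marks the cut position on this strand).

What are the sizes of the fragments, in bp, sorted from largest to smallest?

120, 60, 13 bp

HindIII sites (AAGCTT) start at positions 13, 73.
HindIII cuts after the first base of each site, so after positions 13, 73.
Linear molecule, 2 cuts → 3 fragments:
  1–13 → 13 bp
  14–73 → 60 bp
  74–193 → 120 bp
Sorted largest to smallest: 120, 60, 13 bp.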